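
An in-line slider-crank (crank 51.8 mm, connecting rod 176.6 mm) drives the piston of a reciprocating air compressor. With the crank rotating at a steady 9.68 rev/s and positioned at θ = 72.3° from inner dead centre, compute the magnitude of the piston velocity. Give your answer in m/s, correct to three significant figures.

3.28

ω = 2π·9.68 = 60.82 rad/s
For an in-line slider-crank, x = r cosθ + √(L² − r² sin²θ), so v = −rω sinθ·[1 + r cosθ/√(L² − r² sin²θ)].
With r = 0.0518 m, L = 0.1766 m, θ = 72.3°: √(L² − r² sin²θ) = 0.16957 m.
v = −0.0518·60.82·0.95266·[1 + 0.0518·0.30403/0.16957] = -3.2802 m/s.
|v| = 3.2802 m/s.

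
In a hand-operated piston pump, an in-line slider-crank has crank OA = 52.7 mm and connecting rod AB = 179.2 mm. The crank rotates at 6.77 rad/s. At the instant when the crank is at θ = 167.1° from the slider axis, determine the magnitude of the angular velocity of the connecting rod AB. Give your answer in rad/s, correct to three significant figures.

ω = 6.77 rad/s
The rod makes angle φ with the slider axis where L sinφ = r sinθ; differentiating, L cosφ·φ̇ = r ω cosθ.
L cosφ = √(L² − r² sin²θ) = 0.17881 m.
|ω_rod| = r ω |cosθ| / √(L² − r² sin²θ) = 0.0527·6.77·0.97476/0.17881 = 1.9449 rad/s.

1.94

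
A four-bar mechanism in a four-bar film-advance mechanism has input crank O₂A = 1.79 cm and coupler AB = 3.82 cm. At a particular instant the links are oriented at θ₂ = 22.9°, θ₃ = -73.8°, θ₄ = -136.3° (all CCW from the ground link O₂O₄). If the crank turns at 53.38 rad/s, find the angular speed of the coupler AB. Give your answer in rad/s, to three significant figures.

10.0

ω₂ = 53.38 rad/s
Differentiating the loop-closure r₂e^{iθ₂}+r₃e^{iθ₃}=r₁+r₄e^{iθ₄} gives r₂ω₂e^{iθ₂}+r₃ω₃e^{iθ₃}=r₄ω₄e^{iθ₄}.
Eliminating the other unknown: ω₃ = r₂ω₂ sin(θ₄−θ₂) / [r₃ sin(θ₃−θ₄)].
Numerator sine = -0.35511; denominator sine = +0.88701.
Result = 0.0179·53.38·(-0.35511) / (0.0382·(+0.88701)) = -10.014 rad/s; magnitude 10.014 rad/s.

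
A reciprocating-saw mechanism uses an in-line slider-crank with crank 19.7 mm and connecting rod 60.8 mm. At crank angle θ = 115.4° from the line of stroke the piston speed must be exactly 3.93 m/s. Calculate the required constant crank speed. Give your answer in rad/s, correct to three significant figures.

258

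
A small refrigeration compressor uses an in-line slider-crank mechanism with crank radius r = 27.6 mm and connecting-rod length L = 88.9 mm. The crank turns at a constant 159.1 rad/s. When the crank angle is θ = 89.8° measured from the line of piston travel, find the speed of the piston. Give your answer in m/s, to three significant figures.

4.40

ω = 159.1 rad/s
For an in-line slider-crank, x = r cosθ + √(L² − r² sin²θ), so v = −rω sinθ·[1 + r cosθ/√(L² − r² sin²θ)].
With r = 0.0276 m, L = 0.0889 m, θ = 89.8°: √(L² − r² sin²θ) = 0.084507 m.
v = −0.0276·159.1·0.99999·[1 + 0.0276·0.00349/0.084507] = -4.3961 m/s.
|v| = 4.3961 m/s.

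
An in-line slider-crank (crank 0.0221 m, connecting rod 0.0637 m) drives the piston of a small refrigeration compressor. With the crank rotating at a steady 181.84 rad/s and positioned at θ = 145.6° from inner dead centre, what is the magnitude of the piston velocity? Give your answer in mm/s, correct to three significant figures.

ω = 181.8 rad/s
For an in-line slider-crank, x = r cosθ + √(L² − r² sin²θ), so v = −rω sinθ·[1 + r cosθ/√(L² − r² sin²θ)].
With r = 0.0221 m, L = 0.0637 m, θ = 145.6°: √(L² − r² sin²θ) = 0.062464 m.
v = −0.0221·181.8·0.56497·[1 + 0.0221·-0.82511/0.062464] = -1.6076 m/s.
|v| = 1.6076 m/s = 1607.6 mm/s.

1610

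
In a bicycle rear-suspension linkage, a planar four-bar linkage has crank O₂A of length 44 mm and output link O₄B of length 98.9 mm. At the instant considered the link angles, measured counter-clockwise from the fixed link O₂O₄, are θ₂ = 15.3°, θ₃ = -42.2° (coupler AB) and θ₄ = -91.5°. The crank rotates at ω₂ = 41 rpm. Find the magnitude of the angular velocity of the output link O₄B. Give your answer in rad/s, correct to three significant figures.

2.12

ω₂ = 4.294 rad/s (from 41 rpm).
Differentiating the loop-closure r₂e^{iθ₂}+r₃e^{iθ₃}=r₁+r₄e^{iθ₄} gives r₂ω₂e^{iθ₂}+r₃ω₃e^{iθ₃}=r₄ω₄e^{iθ₄}.
Eliminating the other unknown: ω₄ = r₂ω₂ sin(θ₂−θ₃) / [r₄ sin(θ₄−θ₃)].
Numerator sine = +0.84339; denominator sine = -0.75813.
Result = 0.044·4.294·(+0.84339) / (0.0989·(-0.75813)) = -2.125 rad/s; magnitude 2.125 rad/s.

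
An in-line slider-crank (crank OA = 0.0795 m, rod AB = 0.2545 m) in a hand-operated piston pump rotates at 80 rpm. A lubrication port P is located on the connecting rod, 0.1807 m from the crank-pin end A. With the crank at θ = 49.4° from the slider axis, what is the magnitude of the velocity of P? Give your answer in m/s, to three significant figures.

ω = 8.378 rad/s.  Crank-pin speed |V_A| = rω = 0.66602 m/s, perpendicular to OA.
Rod angle: sinφ = −(r/L) sinθ ⇒ φ = -13.720°; ω_rod = −rω cosθ/√(L²−r²sin²θ) = -1.7531 rad/s.
V_P = V_A + ω_rod × AP, with AP = 0.1807 m along the rod.
Components: V_Px = −rω sinθ − a·ω_rod·sinφ = -0.58082 m/s;  V_Py = rω cosθ + a·ω_rod·cosφ = +0.12569 m/s.
|V_P| = √(V_Px² + V_Py²) = 0.59426 m/s.

0.594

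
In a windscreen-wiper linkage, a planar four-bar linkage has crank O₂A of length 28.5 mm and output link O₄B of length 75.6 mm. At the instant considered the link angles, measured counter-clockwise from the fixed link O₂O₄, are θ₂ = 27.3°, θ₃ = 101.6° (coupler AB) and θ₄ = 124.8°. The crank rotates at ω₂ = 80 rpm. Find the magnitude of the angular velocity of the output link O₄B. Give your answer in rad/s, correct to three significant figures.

ω₂ = 8.378 rad/s (from 80 rpm).
Differentiating the loop-closure r₂e^{iθ₂}+r₃e^{iθ₃}=r₁+r₄e^{iθ₄} gives r₂ω₂e^{iθ₂}+r₃ω₃e^{iθ₃}=r₄ω₄e^{iθ₄}.
Eliminating the other unknown: ω₄ = r₂ω₂ sin(θ₂−θ₃) / [r₄ sin(θ₄−θ₃)].
Numerator sine = -0.96269; denominator sine = +0.39394.
Result = 0.0285·8.378·(-0.96269) / (0.0756·(+0.39394)) = -7.7179 rad/s; magnitude 7.7179 rad/s.

7.72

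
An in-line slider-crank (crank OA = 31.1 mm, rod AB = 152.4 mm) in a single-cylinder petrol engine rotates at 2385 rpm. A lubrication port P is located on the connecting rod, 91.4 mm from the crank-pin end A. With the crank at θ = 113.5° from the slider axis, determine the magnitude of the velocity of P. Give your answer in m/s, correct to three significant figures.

6.88

ω = 249.8 rad/s.  Crank-pin speed |V_A| = rω = 7.7674 m/s, perpendicular to OA.
Rod angle: sinφ = −(r/L) sinθ ⇒ φ = -10.786°; ω_rod = −rω cosθ/√(L²−r²sin²θ) = +20.689 rad/s.
V_P = V_A + ω_rod × AP, with AP = 0.0914 m along the rod.
Components: V_Px = −rω sinθ − a·ω_rod·sinφ = -6.7693 m/s;  V_Py = rω cosθ + a·ω_rod·cosφ = -1.2397 m/s.
|V_P| = √(V_Px² + V_Py²) = 6.8819 m/s.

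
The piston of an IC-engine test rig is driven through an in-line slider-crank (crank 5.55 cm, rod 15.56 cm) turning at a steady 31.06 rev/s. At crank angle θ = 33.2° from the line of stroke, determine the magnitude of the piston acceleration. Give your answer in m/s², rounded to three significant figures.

ω = 2π·31.1 = 195.2 rad/s
x(θ) = r cosθ + √(L² − r² sin²θ); with ω constant, a = ω²·d²x/dθ².
d²x/dθ² = −r cosθ − r²(cos2θ)/√u − r⁴ sin²2θ/(4u^{3/2}),  u = L² − r² sin²θ = 0.0232878 m².
Substituting r = 0.0555 m, L = 0.1556 m, θ = 33.2°: d²x/dθ² = -0.055082 m.
a = ω²·d²x/dθ² = (195.2)²·(-0.055082) = -2097.8 m/s²;  |a| = 2097.8 m/s².

2100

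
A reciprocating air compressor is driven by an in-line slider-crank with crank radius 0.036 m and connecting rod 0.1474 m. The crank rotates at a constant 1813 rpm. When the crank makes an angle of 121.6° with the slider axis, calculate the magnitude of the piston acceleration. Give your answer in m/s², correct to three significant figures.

822

ω = 2π·1813/60 = 189.9 rad/s
x(θ) = r cosθ + √(L² − r² sin²θ); with ω constant, a = ω²·d²x/dθ².
d²x/dθ² = −r cosθ − r²(cos2θ)/√u − r⁴ sin²2θ/(4u^{3/2}),  u = L² − r² sin²θ = 0.0207866 m².
Substituting r = 0.036 m, L = 0.1474 m, θ = 121.6°: d²x/dθ² = +0.022805 m.
a = ω²·d²x/dθ² = (189.9)²·(+0.022805) = +822.01 m/s²;  |a| = 822.01 m/s².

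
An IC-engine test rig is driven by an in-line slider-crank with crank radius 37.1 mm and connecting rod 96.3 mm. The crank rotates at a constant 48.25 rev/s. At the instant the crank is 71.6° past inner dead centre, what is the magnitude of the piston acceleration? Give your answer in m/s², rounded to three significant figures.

32.1

ω = 2π·48.2 = 303.2 rad/s
x(θ) = r cosθ + √(L² − r² sin²θ); with ω constant, a = ω²·d²x/dθ².
d²x/dθ² = −r cosθ − r²(cos2θ)/√u − r⁴ sin²2θ/(4u^{3/2}),  u = L² − r² sin²θ = 0.00803442 m².
Substituting r = 0.0371 m, L = 0.0963 m, θ = 71.6°: d²x/dθ² = +0.00034925 m.
a = ω²·d²x/dθ² = (303.2)²·(+0.00034925) = +32.099 m/s²;  |a| = 32.099 m/s².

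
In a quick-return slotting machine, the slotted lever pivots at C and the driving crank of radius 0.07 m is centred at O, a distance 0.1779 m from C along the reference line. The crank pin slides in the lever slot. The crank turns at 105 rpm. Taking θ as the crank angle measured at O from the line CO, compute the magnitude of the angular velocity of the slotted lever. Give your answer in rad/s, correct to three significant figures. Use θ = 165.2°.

6.30

ω = 11 rad/s (from 105 rpm).
Crank pin A relative to C: A = (d + r cosθ, r sinθ); lever angle φ = atan2(r sinθ, d + r cosθ).
Differentiating tanφ: φ̇ = rω(d cosθ + r)/(d² + r² + 2dr cosθ).
d² + r² + 2dr cosθ = |CA|² = 0.0124687 m²;  d cosθ + r = -0.102 m.
|ω_lever| = |0.07·11·-0.102| / 0.0124687 = 6.2963 rad/s.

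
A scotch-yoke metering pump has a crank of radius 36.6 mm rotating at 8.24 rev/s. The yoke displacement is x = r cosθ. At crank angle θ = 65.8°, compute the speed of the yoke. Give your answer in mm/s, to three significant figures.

1730

ω = 51.77 rad/s (from 8.24 rev/s).
x = r cosθ ⇒ ẋ = −rω sinθ.
|v| = rω|sinθ| = 0.0366·51.77·|sin 65.8°| = 1.7284 m/s = 1728.4 mm/s.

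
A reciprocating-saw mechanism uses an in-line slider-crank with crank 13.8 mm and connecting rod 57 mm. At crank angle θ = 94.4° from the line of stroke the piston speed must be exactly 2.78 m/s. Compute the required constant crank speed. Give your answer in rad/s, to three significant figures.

For an in-line slider-crank, |v_piston| = rω|sinθ|·[1 + r cosθ/√(L² − r² sin²θ)].
With r = 0.0138 m, L = 0.057 m, θ = 94.4°: the bracketed kinematic factor |dx/dθ| = 0.013496 m.
ω = v/|dx/dθ| = 2.78/0.013496 = 205.99 rad/s.

206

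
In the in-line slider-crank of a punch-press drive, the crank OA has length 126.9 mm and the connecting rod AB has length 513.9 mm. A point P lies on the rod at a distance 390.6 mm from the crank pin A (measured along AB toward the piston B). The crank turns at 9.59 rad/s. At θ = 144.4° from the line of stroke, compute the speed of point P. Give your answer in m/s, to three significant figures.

0.645

ω = 9.59 rad/s.  Crank-pin speed |V_A| = rω = 1.217 m/s, perpendicular to OA.
Rod angle: sinφ = −(r/L) sinθ ⇒ φ = -8.265°; ω_rod = −rω cosθ/√(L²−r²sin²θ) = +1.9457 rad/s.
V_P = V_A + ω_rod × AP, with AP = 0.3906 m along the rod.
Components: V_Px = −rω sinθ − a·ω_rod·sinφ = -0.59918 m/s;  V_Py = rω cosθ + a·ω_rod·cosφ = -0.23742 m/s.
|V_P| = √(V_Px² + V_Py²) = 0.6445 m/s.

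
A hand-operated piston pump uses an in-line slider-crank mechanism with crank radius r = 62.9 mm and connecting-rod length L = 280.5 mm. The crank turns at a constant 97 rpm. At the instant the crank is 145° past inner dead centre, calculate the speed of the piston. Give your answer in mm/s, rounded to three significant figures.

ω = 2π·97/60 = 10.16 rad/s
For an in-line slider-crank, x = r cosθ + √(L² − r² sin²θ), so v = −rω sinθ·[1 + r cosθ/√(L² − r² sin²θ)].
With r = 0.0629 m, L = 0.2805 m, θ = 145°: √(L² − r² sin²θ) = 0.27817 m.
v = −0.0629·10.16·0.57358·[1 + 0.0629·-0.81915/0.27817] = -0.29859 m/s.
|v| = 0.29859 m/s = 298.59 mm/s.

299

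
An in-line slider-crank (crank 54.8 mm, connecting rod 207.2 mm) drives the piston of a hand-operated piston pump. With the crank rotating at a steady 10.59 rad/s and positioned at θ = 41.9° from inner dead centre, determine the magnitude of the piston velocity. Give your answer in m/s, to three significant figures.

ω = 10.59 rad/s
For an in-line slider-crank, x = r cosθ + √(L² − r² sin²θ), so v = −rω sinθ·[1 + r cosθ/√(L² − r² sin²θ)].
With r = 0.0548 m, L = 0.2072 m, θ = 41.9°: √(L² − r² sin²θ) = 0.20394 m.
v = −0.0548·10.59·0.66783·[1 + 0.0548·0.74431/0.20394] = -0.46508 m/s.
|v| = 0.46508 m/s.

0.465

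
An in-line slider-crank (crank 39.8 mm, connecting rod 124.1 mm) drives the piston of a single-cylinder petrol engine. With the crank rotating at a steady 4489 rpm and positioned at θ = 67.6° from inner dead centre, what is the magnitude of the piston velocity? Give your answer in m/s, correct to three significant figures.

ω = 2π·4489/60 = 470.1 rad/s
For an in-line slider-crank, x = r cosθ + √(L² − r² sin²θ), so v = −rω sinθ·[1 + r cosθ/√(L² − r² sin²θ)].
With r = 0.0398 m, L = 0.1241 m, θ = 67.6°: √(L² − r² sin²θ) = 0.11852 m.
v = −0.0398·470.1·0.92455·[1 + 0.0398·0.38107/0.11852] = -19.511 m/s.
|v| = 19.511 m/s.

19.5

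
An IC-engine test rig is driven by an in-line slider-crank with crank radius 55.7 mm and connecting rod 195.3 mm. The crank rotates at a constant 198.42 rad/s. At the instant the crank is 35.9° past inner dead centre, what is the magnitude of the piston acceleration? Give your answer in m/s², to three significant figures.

1990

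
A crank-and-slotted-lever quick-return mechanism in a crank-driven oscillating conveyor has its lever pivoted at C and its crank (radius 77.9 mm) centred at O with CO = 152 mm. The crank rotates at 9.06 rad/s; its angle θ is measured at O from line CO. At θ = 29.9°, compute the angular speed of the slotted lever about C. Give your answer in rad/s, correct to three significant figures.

ω = 9.06 rad/s
Crank pin A relative to C: A = (d + r cosθ, r sinθ); lever angle φ = atan2(r sinθ, d + r cosθ).
Differentiating tanφ: φ̇ = rω(d cosθ + r)/(d² + r² + 2dr cosθ).
d² + r² + 2dr cosθ = |CA|² = 0.0497019 m²;  d cosθ + r = +0.20967 m.
|ω_lever| = |0.0779·9.06·+0.20967| / 0.0497019 = 2.9773 rad/s.

2.98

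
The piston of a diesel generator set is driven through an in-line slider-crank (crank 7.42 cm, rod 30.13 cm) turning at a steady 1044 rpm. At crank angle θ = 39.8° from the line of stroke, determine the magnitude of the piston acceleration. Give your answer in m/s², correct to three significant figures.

ω = 2π·1044/60 = 109.3 rad/s
x(θ) = r cosθ + √(L² − r² sin²θ); with ω constant, a = ω²·d²x/dθ².
d²x/dθ² = −r cosθ − r²(cos2θ)/√u − r⁴ sin²2θ/(4u^{3/2}),  u = L² − r² sin²θ = 0.0885258 m².
Substituting r = 0.0742 m, L = 0.3013 m, θ = 39.8°: d²x/dθ² = -0.060625 m.
a = ω²·d²x/dθ² = (109.3)²·(-0.060625) = -724.62 m/s²;  |a| = 724.62 m/s².

725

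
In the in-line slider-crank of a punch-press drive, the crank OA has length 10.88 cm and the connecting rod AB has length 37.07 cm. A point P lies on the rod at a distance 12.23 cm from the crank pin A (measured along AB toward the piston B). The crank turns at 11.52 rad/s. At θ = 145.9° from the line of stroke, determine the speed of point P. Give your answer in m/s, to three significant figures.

0.949

ω = 11.52 rad/s.  Crank-pin speed |V_A| = rω = 1.2534 m/s, perpendicular to OA.
Rod angle: sinφ = −(r/L) sinθ ⇒ φ = -9.471°; ω_rod = −rω cosθ/√(L²−r²sin²θ) = +2.8384 rad/s.
V_P = V_A + ω_rod × AP, with AP = 0.1223 m along the rod.
Components: V_Px = −rω sinθ − a·ω_rod·sinφ = -0.64557 m/s;  V_Py = rω cosθ + a·ω_rod·cosφ = -0.69546 m/s.
|V_P| = √(V_Px² + V_Py²) = 0.94891 m/s.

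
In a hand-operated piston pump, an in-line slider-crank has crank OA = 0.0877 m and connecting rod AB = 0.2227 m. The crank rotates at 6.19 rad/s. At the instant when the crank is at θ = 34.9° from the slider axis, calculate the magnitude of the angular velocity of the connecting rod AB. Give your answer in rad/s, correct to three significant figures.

ω = 6.19 rad/s
The rod makes angle φ with the slider axis where L sinφ = r sinθ; differentiating, L cosφ·φ̇ = r ω cosθ.
L cosφ = √(L² − r² sin²θ) = 0.21697 m.
|ω_rod| = r ω |cosθ| / √(L² − r² sin²θ) = 0.0877·6.19·0.82015/0.21697 = 2.052 rad/s.

2.05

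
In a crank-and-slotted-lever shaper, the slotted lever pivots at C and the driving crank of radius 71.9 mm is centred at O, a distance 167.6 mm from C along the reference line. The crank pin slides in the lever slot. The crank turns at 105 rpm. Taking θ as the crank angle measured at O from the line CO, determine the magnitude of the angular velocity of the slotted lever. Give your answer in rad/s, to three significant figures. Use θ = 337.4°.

3.23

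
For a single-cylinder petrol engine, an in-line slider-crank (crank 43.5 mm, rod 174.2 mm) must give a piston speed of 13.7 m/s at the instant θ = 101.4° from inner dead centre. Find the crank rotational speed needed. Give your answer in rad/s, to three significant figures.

For an in-line slider-crank, |v_piston| = rω|sinθ|·[1 + r cosθ/√(L² − r² sin²θ)].
With r = 0.0435 m, L = 0.1742 m, θ = 101.4°: the bracketed kinematic factor |dx/dθ| = 0.040471 m.
ω = v/|dx/dθ| = 13.7/0.040471 = 338.51 rad/s.

339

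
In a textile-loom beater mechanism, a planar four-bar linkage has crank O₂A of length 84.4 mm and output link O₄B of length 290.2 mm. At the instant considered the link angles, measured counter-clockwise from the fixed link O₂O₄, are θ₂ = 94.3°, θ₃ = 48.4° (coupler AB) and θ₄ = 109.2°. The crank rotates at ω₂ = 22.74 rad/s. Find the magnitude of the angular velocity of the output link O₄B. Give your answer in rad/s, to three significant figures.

5.44

ω₂ = 22.74 rad/s
Differentiating the loop-closure r₂e^{iθ₂}+r₃e^{iθ₃}=r₁+r₄e^{iθ₄} gives r₂ω₂e^{iθ₂}+r₃ω₃e^{iθ₃}=r₄ω₄e^{iθ₄}.
Eliminating the other unknown: ω₄ = r₂ω₂ sin(θ₂−θ₃) / [r₄ sin(θ₄−θ₃)].
Numerator sine = +0.71813; denominator sine = +0.87292.
Result = 0.0844·22.74·(+0.71813) / (0.2902·(+0.87292)) = +5.4408 rad/s; magnitude 5.4408 rad/s.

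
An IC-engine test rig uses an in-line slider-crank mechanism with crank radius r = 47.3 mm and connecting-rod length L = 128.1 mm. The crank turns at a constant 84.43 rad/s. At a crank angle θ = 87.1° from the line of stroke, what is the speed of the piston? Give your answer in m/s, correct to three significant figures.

ω = 84.43 rad/s
For an in-line slider-crank, x = r cosθ + √(L² − r² sin²θ), so v = −rω sinθ·[1 + r cosθ/√(L² − r² sin²θ)].
With r = 0.0473 m, L = 0.1281 m, θ = 87.1°: √(L² − r² sin²θ) = 0.11907 m.
v = −0.0473·84.43·0.99872·[1 + 0.0473·0.05059/0.11907] = -4.0686 m/s.
|v| = 4.0686 m/s.

4.07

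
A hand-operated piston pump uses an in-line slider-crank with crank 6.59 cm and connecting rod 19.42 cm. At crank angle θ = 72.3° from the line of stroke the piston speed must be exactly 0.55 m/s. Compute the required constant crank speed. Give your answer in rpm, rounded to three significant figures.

75.4

For an in-line slider-crank, |v_piston| = rω|sinθ|·[1 + r cosθ/√(L² − r² sin²θ)].
With r = 0.0659 m, L = 0.1942 m, θ = 72.3°: the bracketed kinematic factor |dx/dθ| = 0.069625 m.
ω = v/|dx/dθ| = 0.55/0.069625 = 7.8995 rad/s.
N = 60ω/(2π) = 75.434 rpm.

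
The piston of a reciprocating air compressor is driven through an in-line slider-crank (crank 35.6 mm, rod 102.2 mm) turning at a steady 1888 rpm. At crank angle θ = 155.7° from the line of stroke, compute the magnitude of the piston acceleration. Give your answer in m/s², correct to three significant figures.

ω = 2π·1888/60 = 197.7 rad/s
x(θ) = r cosθ + √(L² − r² sin²θ); with ω constant, a = ω²·d²x/dθ².
d²x/dθ² = −r cosθ − r²(cos2θ)/√u − r⁴ sin²2θ/(4u^{3/2}),  u = L² − r² sin²θ = 0.0102302 m².
Substituting r = 0.0356 m, L = 0.1022 m, θ = 155.7°: d²x/dθ² = +0.023941 m.
a = ω²·d²x/dθ² = (197.7)²·(+0.023941) = +935.85 m/s²;  |a| = 935.85 m/s².

936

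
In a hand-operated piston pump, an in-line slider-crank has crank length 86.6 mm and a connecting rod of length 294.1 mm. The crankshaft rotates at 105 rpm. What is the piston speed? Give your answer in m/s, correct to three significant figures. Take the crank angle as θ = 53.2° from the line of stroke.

0.901

ω = 2π·105/60 = 11 rad/s
For an in-line slider-crank, x = r cosθ + √(L² − r² sin²θ), so v = −rω sinθ·[1 + r cosθ/√(L² − r² sin²θ)].
With r = 0.0866 m, L = 0.2941 m, θ = 53.2°: √(L² − r² sin²θ) = 0.28581 m.
v = −0.0866·11·0.80073·[1 + 0.0866·0.59902/0.28581] = -0.90086 m/s.
|v| = 0.90086 m/s.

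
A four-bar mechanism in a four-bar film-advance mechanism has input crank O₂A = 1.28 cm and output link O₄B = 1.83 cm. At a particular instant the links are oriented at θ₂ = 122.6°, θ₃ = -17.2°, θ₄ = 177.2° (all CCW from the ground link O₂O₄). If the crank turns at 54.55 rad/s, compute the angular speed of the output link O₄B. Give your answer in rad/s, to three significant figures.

99.0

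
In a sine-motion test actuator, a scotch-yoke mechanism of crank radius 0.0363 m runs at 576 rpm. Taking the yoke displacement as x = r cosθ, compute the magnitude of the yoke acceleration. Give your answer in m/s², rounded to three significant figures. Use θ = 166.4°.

128

ω = 60.32 rad/s (from 576 rpm).
x = r cosθ ⇒ ẍ = −rω² cosθ (ω constant).
|a| = rω²|cosθ| = 0.0363·(60.32)²·|cos 166.4°| = 128.37 m/s².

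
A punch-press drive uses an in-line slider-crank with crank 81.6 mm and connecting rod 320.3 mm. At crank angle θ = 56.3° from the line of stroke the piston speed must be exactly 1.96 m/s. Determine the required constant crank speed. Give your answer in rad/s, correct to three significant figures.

For an in-line slider-crank, |v_piston| = rω|sinθ|·[1 + r cosθ/√(L² − r² sin²θ)].
With r = 0.0816 m, L = 0.3203 m, θ = 56.3°: the bracketed kinematic factor |dx/dθ| = 0.077707 m.
ω = v/|dx/dθ| = 1.96/0.077707 = 25.223 rad/s.

25.2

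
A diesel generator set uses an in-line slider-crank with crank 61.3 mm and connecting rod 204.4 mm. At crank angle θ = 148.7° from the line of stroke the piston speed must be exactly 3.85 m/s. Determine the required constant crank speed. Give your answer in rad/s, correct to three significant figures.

163

For an in-line slider-crank, |v_piston| = rω|sinθ|·[1 + r cosθ/√(L² − r² sin²θ)].
With r = 0.0613 m, L = 0.2044 m, θ = 148.7°: the bracketed kinematic factor |dx/dθ| = 0.023585 m.
ω = v/|dx/dθ| = 3.85/0.023585 = 163.24 rad/s.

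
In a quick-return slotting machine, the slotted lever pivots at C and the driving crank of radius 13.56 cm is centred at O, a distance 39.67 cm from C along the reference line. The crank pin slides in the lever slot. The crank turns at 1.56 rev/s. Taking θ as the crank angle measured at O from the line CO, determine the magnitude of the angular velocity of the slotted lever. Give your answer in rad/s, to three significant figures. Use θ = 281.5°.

ω = 9.802 rad/s (from 1.56 rev/s).
Crank pin A relative to C: A = (d + r cosθ, r sinθ); lever angle φ = atan2(r sinθ, d + r cosθ).
Differentiating tanφ: φ̇ = rω(d cosθ + r)/(d² + r² + 2dr cosθ).
d² + r² + 2dr cosθ = |CA|² = 0.197207 m²;  d cosθ + r = +0.21469 m.
|ω_lever| = |0.1356·9.802·+0.21469| / 0.197207 = 1.4469 rad/s.

1.45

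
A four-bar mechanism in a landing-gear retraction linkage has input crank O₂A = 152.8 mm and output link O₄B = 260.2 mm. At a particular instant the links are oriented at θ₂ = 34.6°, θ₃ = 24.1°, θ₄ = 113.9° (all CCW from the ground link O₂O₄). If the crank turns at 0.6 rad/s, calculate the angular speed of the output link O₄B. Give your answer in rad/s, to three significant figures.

ω₂ = 0.6 rad/s
Differentiating the loop-closure r₂e^{iθ₂}+r₃e^{iθ₃}=r₁+r₄e^{iθ₄} gives r₂ω₂e^{iθ₂}+r₃ω₃e^{iθ₃}=r₄ω₄e^{iθ₄}.
Eliminating the other unknown: ω₄ = r₂ω₂ sin(θ₂−θ₃) / [r₄ sin(θ₄−θ₃)].
Numerator sine = +0.18224; denominator sine = +0.99999.
Result = 0.1528·0.6·(+0.18224) / (0.2602·(+0.99999)) = +0.06421 rad/s; magnitude 0.06421 rad/s.

0.0642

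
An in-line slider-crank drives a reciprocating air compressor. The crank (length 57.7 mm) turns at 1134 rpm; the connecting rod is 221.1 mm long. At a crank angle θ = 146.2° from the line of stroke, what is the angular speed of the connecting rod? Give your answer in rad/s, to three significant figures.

26.0

ω = 118.8 rad/s (converted from 1134 rpm).
The rod makes angle φ with the slider axis where L sinφ = r sinθ; differentiating, L cosφ·φ̇ = r ω cosθ.
L cosφ = √(L² − r² sin²θ) = 0.21876 m.
|ω_rod| = r ω |cosθ| / √(L² − r² sin²θ) = 0.0577·118.8·0.83098/0.21876 = 26.028 rad/s.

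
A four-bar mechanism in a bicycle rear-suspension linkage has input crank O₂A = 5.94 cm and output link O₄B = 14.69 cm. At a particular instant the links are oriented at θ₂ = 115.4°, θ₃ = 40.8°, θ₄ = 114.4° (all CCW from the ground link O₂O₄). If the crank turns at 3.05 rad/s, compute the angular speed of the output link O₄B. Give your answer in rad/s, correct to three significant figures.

1.24

ω₂ = 3.05 rad/s
Differentiating the loop-closure r₂e^{iθ₂}+r₃e^{iθ₃}=r₁+r₄e^{iθ₄} gives r₂ω₂e^{iθ₂}+r₃ω₃e^{iθ₃}=r₄ω₄e^{iθ₄}.
Eliminating the other unknown: ω₄ = r₂ω₂ sin(θ₂−θ₃) / [r₄ sin(θ₄−θ₃)].
Numerator sine = +0.96410; denominator sine = +0.95931.
Result = 0.0594·3.05·(+0.96410) / (0.1469·(+0.95931)) = +1.2394 rad/s; magnitude 1.2394 rad/s.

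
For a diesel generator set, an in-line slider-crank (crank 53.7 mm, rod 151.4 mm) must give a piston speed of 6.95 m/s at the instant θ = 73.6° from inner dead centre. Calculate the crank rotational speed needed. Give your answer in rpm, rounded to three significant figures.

For an in-line slider-crank, |v_piston| = rω|sinθ|·[1 + r cosθ/√(L² − r² sin²θ)].
With r = 0.0537 m, L = 0.1514 m, θ = 73.6°: the bracketed kinematic factor |dx/dθ| = 0.057001 m.
ω = v/|dx/dθ| = 6.95/0.057001 = 121.93 rad/s.
N = 60ω/(2π) = 1164.3 rpm.

1160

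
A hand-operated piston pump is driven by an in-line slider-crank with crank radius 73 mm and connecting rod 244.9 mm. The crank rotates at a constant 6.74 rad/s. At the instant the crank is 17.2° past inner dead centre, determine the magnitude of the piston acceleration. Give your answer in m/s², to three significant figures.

ω = 6.74 rad/s
x(θ) = r cosθ + √(L² − r² sin²θ); with ω constant, a = ω²·d²x/dθ².
d²x/dθ² = −r cosθ − r²(cos2θ)/√u − r⁴ sin²2θ/(4u^{3/2}),  u = L² − r² sin²θ = 0.05951 m².
Substituting r = 0.073 m, L = 0.2449 m, θ = 17.2°: d²x/dθ² = -0.087916 m.
a = ω²·d²x/dθ² = (6.74)²·(-0.087916) = -3.9938 m/s²;  |a| = 3.9938 m/s².

3.99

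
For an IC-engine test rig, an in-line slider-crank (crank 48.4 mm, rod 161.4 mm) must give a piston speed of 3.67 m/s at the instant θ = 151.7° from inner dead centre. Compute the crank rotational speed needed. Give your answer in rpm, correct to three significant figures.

2080

For an in-line slider-crank, |v_piston| = rω|sinθ|·[1 + r cosθ/√(L² − r² sin²θ)].
With r = 0.0484 m, L = 0.1614 m, θ = 151.7°: the bracketed kinematic factor |dx/dθ| = 0.016825 m.
ω = v/|dx/dθ| = 3.67/0.016825 = 218.13 rad/s.
N = 60ω/(2π) = 2082.9 rpm.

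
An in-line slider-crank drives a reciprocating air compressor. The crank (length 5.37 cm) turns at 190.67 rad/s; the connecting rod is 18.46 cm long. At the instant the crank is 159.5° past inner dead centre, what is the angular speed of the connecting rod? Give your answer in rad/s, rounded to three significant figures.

ω = 190.7 rad/s
The rod makes angle φ with the slider axis where L sinφ = r sinθ; differentiating, L cosφ·φ̇ = r ω cosθ.
L cosφ = √(L² − r² sin²θ) = 0.18364 m.
|ω_rod| = r ω |cosθ| / √(L² − r² sin²θ) = 0.0537·190.7·0.93667/0.18364 = 52.225 rad/s.

52.2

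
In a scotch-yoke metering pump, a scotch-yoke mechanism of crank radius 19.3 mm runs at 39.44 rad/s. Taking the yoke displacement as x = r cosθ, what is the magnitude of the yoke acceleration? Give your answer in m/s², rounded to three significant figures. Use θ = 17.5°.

ω = 39.44 rad/s
x = r cosθ ⇒ ẍ = −rω² cosθ (ω constant).
|a| = rω²|cosθ| = 0.0193·(39.44)²·|cos 17.5°| = 28.632 m/s².

28.6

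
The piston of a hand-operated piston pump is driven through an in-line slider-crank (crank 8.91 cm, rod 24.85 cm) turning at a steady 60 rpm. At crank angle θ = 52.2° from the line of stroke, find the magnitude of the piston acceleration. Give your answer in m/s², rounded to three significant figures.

1.87

ω = 2π·60/60 = 6.283 rad/s
x(θ) = r cosθ + √(L² − r² sin²θ); with ω constant, a = ω²·d²x/dθ².
d²x/dθ² = −r cosθ − r²(cos2θ)/√u − r⁴ sin²2θ/(4u^{3/2}),  u = L² − r² sin²θ = 0.0567957 m².
Substituting r = 0.0891 m, L = 0.2485 m, θ = 52.2°: d²x/dθ² = -0.047418 m.
a = ω²·d²x/dθ² = (6.283)²·(-0.047418) = -1.872 m/s²;  |a| = 1.872 m/s².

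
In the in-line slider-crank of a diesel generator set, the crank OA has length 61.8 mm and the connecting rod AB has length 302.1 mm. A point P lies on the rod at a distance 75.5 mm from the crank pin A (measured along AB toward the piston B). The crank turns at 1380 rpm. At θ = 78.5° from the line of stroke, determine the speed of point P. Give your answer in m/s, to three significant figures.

ω = 144.5 rad/s.  Crank-pin speed |V_A| = rω = 8.9309 m/s, perpendicular to OA.
Rod angle: sinφ = −(r/L) sinθ ⇒ φ = -11.564°; ω_rod = −rω cosθ/√(L²−r²sin²θ) = -6.016 rad/s.
V_P = V_A + ω_rod × AP, with AP = 0.0755 m along the rod.
Components: V_Px = −rω sinθ − a·ω_rod·sinφ = -8.8427 m/s;  V_Py = rω cosθ + a·ω_rod·cosφ = +1.3356 m/s.
|V_P| = √(V_Px² + V_Py²) = 8.943 m/s.

8.94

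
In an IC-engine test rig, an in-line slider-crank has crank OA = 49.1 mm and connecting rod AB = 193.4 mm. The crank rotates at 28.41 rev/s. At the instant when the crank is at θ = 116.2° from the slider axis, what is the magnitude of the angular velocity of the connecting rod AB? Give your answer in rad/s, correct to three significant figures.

ω = 178.5 rad/s (converted from 28.41 rev/s).
The rod makes angle φ with the slider axis where L sinφ = r sinθ; differentiating, L cosφ·φ̇ = r ω cosθ.
L cosφ = √(L² − r² sin²θ) = 0.18832 m.
|ω_rod| = r ω |cosθ| / √(L² − r² sin²θ) = 0.0491·178.5·0.44151/0.18832 = 20.549 rad/s.

20.5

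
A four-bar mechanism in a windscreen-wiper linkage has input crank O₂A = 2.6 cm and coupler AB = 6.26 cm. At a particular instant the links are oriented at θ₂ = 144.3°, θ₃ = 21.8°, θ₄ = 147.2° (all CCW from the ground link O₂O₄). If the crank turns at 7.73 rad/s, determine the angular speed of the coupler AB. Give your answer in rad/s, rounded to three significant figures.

0.199

ω₂ = 7.73 rad/s
Differentiating the loop-closure r₂e^{iθ₂}+r₃e^{iθ₃}=r₁+r₄e^{iθ₄} gives r₂ω₂e^{iθ₂}+r₃ω₃e^{iθ₃}=r₄ω₄e^{iθ₄}.
Eliminating the other unknown: ω₃ = r₂ω₂ sin(θ₄−θ₂) / [r₃ sin(θ₃−θ₄)].
Numerator sine = +0.05059; denominator sine = -0.81513.
Result = 0.026·7.73·(+0.05059) / (0.0626·(-0.81513)) = -0.19927 rad/s; magnitude 0.19927 rad/s.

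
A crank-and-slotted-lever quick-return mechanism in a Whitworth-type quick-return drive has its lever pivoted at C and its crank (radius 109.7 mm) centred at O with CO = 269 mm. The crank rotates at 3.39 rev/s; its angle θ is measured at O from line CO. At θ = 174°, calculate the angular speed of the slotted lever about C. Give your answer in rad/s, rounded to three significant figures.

ω = 21.3 rad/s (from 3.39 rev/s).
Crank pin A relative to C: A = (d + r cosθ, r sinθ); lever angle φ = atan2(r sinθ, d + r cosθ).
Differentiating tanφ: φ̇ = rω(d cosθ + r)/(d² + r² + 2dr cosθ).
d² + r² + 2dr cosθ = |CA|² = 0.0256998 m²;  d cosθ + r = -0.15783 m.
|ω_lever| = |0.1097·21.3·-0.15783| / 0.0256998 = 14.349 rad/s.

14.3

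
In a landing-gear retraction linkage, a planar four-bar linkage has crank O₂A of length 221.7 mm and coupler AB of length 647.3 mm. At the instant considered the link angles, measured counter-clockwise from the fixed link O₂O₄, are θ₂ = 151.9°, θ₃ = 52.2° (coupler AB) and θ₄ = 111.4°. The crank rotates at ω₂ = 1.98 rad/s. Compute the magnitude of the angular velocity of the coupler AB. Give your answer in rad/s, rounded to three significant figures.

ω₂ = 1.98 rad/s
Differentiating the loop-closure r₂e^{iθ₂}+r₃e^{iθ₃}=r₁+r₄e^{iθ₄} gives r₂ω₂e^{iθ₂}+r₃ω₃e^{iθ₃}=r₄ω₄e^{iθ₄}.
Eliminating the other unknown: ω₃ = r₂ω₂ sin(θ₄−θ₂) / [r₃ sin(θ₃−θ₄)].
Numerator sine = -0.64945; denominator sine = -0.85896.
Result = 0.2217·1.98·(-0.64945) / (0.6473·(-0.85896)) = +0.51274 rad/s; magnitude 0.51274 rad/s.

0.513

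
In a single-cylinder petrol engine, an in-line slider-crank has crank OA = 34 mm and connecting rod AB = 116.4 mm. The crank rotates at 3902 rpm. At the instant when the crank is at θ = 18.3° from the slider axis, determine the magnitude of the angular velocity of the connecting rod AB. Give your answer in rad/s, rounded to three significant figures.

ω = 408.6 rad/s (converted from 3902 rpm).
The rod makes angle φ with the slider axis where L sinφ = r sinθ; differentiating, L cosφ·φ̇ = r ω cosθ.
L cosφ = √(L² − r² sin²θ) = 0.11591 m.
|ω_rod| = r ω |cosθ| / √(L² − r² sin²θ) = 0.034·408.6·0.94943/0.11591 = 113.8 rad/s.

114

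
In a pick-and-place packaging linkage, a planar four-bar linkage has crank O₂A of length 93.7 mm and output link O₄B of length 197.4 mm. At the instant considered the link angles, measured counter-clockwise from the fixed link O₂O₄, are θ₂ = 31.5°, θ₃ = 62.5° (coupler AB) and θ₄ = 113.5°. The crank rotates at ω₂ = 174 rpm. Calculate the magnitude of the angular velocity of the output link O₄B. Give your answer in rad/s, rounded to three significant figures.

ω₂ = 18.22 rad/s (from 174 rpm).
Differentiating the loop-closure r₂e^{iθ₂}+r₃e^{iθ₃}=r₁+r₄e^{iθ₄} gives r₂ω₂e^{iθ₂}+r₃ω₃e^{iθ₃}=r₄ω₄e^{iθ₄}.
Eliminating the other unknown: ω₄ = r₂ω₂ sin(θ₂−θ₃) / [r₄ sin(θ₄−θ₃)].
Numerator sine = -0.51504; denominator sine = +0.77715.
Result = 0.0937·18.22·(-0.51504) / (0.1974·(+0.77715)) = -5.732 rad/s; magnitude 5.732 rad/s.

5.73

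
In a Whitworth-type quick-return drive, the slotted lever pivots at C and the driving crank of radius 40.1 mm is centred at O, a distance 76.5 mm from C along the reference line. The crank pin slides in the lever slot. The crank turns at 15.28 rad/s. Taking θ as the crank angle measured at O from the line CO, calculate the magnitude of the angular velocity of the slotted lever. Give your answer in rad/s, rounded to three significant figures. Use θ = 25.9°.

ω = 15.28 rad/s
Crank pin A relative to C: A = (d + r cosθ, r sinθ); lever angle φ = atan2(r sinθ, d + r cosθ).
Differentiating tanφ: φ̇ = rω(d cosθ + r)/(d² + r² + 2dr cosθ).
d² + r² + 2dr cosθ = |CA|² = 0.0129793 m²;  d cosθ + r = +0.10892 m.
|ω_lever| = |0.0401·15.28·+0.10892| / 0.0129793 = 5.1417 rad/s.

5.14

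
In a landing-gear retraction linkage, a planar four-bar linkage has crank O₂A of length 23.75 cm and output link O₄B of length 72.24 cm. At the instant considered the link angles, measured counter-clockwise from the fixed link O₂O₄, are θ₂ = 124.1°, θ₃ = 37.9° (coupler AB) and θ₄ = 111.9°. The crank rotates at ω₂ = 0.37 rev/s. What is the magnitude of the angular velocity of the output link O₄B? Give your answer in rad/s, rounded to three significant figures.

0.793

ω₂ = 2.325 rad/s (from 0.37 rev/s).
Differentiating the loop-closure r₂e^{iθ₂}+r₃e^{iθ₃}=r₁+r₄e^{iθ₄} gives r₂ω₂e^{iθ₂}+r₃ω₃e^{iθ₃}=r₄ω₄e^{iθ₄}.
Eliminating the other unknown: ω₄ = r₂ω₂ sin(θ₂−θ₃) / [r₄ sin(θ₄−θ₃)].
Numerator sine = +0.99780; denominator sine = +0.96126.
Result = 0.2375·2.325·(+0.99780) / (0.7224·(+0.96126)) = +0.79336 rad/s; magnitude 0.79336 rad/s.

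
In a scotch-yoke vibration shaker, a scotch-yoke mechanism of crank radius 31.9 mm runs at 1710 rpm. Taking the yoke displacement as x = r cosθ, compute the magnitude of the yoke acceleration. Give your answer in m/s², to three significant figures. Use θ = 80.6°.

167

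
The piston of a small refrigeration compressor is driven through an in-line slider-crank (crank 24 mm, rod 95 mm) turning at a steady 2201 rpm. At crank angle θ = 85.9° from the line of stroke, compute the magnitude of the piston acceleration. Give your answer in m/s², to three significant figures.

238

ω = 2π·2201/60 = 230.5 rad/s
x(θ) = r cosθ + √(L² − r² sin²θ); with ω constant, a = ω²·d²x/dθ².
d²x/dθ² = −r cosθ − r²(cos2θ)/√u − r⁴ sin²2θ/(4u^{3/2}),  u = L² − r² sin²θ = 0.00845194 m².
Substituting r = 0.024 m, L = 0.095 m, θ = 85.9°: d²x/dθ² = +0.0044832 m.
a = ω²·d²x/dθ² = (230.5)²·(+0.0044832) = +238.17 m/s²;  |a| = 238.17 m/s².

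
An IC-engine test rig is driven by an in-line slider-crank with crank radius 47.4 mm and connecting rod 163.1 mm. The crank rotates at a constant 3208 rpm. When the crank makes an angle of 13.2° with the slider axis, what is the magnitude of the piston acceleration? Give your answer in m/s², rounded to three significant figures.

ω = 2π·3208/60 = 335.9 rad/s
x(θ) = r cosθ + √(L² − r² sin²θ); with ω constant, a = ω²·d²x/dθ².
d²x/dθ² = −r cosθ − r²(cos2θ)/√u − r⁴ sin²2θ/(4u^{3/2}),  u = L² − r² sin²θ = 0.0264845 m².
Substituting r = 0.0474 m, L = 0.1631 m, θ = 13.2°: d²x/dθ² = -0.058572 m.
a = ω²·d²x/dθ² = (335.9)²·(-0.058572) = -6610.2 m/s²;  |a| = 6610.2 m/s².

6610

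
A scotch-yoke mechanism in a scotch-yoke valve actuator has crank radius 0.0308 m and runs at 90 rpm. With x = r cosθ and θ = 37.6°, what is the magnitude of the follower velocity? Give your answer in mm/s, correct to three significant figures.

177

ω = 9.425 rad/s (from 90 rpm).
x = r cosθ ⇒ ẋ = −rω sinθ.
|v| = rω|sinθ| = 0.0308·9.425·|sin 37.6°| = 0.17711 m/s = 177.11 mm/s.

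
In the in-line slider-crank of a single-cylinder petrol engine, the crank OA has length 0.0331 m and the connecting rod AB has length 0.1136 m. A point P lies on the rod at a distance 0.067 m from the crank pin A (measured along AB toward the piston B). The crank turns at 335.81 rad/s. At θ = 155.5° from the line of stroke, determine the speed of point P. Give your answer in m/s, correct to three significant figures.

ω = 335.8 rad/s.  Crank-pin speed |V_A| = rω = 11.115 m/s, perpendicular to OA.
Rod angle: sinφ = −(r/L) sinθ ⇒ φ = -6.940°; ω_rod = −rω cosθ/√(L²−r²sin²θ) = +89.693 rad/s.
V_P = V_A + ω_rod × AP, with AP = 0.067 m along the rod.
Components: V_Px = −rω sinθ − a·ω_rod·sinφ = -3.8833 m/s;  V_Py = rω cosθ + a·ω_rod·cosφ = -4.1491 m/s.
|V_P| = √(V_Px² + V_Py²) = 5.6829 m/s.

5.68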